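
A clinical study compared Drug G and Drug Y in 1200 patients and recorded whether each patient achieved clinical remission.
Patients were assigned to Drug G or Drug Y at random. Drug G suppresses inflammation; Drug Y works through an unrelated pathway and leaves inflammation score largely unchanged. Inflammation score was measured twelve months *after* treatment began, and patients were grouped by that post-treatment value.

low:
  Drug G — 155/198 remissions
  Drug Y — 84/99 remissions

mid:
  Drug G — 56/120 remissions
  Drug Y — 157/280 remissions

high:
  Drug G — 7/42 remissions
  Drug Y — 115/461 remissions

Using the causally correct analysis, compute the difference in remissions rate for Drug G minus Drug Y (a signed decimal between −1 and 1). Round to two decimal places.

+0.18

Stratifying would compare drugs among patients the drugs themselves sorted into inflammation score groups — a form of selection on an intermediate. The unconditioned pooled rates give the total causal effect.
The causal difference is the pooled difference: 0.606 − 0.424 = +0.182.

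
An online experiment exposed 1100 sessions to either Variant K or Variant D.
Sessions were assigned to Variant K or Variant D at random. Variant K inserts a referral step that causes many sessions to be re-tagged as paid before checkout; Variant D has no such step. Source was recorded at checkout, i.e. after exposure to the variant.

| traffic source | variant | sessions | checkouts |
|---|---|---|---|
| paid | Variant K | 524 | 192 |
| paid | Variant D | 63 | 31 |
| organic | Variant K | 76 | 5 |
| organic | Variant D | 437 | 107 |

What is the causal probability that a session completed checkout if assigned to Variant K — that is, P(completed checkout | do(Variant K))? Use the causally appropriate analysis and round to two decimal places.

0.33

Within every traffic source level Variant D has the higher rate, yet pooled Variant K does — Simpson's reversal.
Traffic source is recorded after the variant and is itself shifted by it — it sits on the causal path from variant to outcome. Conditioning on a mediator would strip out part of the effect we want; the pooled comparison gives the total causal effect.
So P(outcome | do(Variant K)) is just the pooled rate for Variant K: 197/600 = 0.328.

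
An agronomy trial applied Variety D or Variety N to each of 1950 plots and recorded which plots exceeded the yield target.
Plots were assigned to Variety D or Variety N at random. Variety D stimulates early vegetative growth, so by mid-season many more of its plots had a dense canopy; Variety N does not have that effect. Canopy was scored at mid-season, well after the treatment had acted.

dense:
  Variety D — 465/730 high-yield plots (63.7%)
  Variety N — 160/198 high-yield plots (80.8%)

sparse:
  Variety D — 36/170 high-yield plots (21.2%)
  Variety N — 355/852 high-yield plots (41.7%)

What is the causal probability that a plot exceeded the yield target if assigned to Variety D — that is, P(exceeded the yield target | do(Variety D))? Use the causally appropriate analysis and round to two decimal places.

Mid-season canopy lies on the pathway variety → mid-season canopy → outcome, so adjusting for it blocks the indirect effect. For the total causal effect of variety, use the unadjusted pooled rates.
So P(outcome | do(Variety D)) is just the pooled rate for Variety D: 501/900 = 0.557.

0.56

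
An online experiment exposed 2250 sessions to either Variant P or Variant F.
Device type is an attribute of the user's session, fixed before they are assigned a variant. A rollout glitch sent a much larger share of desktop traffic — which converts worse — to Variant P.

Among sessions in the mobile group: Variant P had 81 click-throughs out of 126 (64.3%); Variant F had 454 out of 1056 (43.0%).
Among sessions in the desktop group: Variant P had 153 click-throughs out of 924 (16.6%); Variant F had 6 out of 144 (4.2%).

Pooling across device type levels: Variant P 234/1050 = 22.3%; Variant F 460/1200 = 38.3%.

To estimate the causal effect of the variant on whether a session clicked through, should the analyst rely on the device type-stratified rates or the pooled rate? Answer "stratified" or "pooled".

Within every device type level Variant P has the higher rate, yet pooled Variant F does — Simpson's reversal.
Device type satisfies the back-door criterion: it is not a descendant of the variant, and it blocks the spurious path from variant to outcome. Adjusting for it (i.e., using the within-device type rates) gives the causal effect.
Within each level — mobile: 64.3% vs 43.0%; desktop: 16.6% vs 4.2% — Variant P is higher every time.

stratified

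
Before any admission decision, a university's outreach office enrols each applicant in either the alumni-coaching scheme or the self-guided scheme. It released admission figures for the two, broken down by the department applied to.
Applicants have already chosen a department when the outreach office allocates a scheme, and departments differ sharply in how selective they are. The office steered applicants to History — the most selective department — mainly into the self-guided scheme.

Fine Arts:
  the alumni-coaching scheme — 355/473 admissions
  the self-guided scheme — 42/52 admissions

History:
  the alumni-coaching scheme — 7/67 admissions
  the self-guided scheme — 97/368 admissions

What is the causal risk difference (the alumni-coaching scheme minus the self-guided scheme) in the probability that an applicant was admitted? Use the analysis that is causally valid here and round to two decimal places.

Here department is a common cause — it drives both which outreach scheme a case falls under and the outcome. The crude comparison mixes populations; the stratum-specific rates are the causally relevant ones.
Adjusting over the population distribution of department: 0.547·(0.751−0.808) + 0.453·(0.104−0.264) = -0.103.

-0.10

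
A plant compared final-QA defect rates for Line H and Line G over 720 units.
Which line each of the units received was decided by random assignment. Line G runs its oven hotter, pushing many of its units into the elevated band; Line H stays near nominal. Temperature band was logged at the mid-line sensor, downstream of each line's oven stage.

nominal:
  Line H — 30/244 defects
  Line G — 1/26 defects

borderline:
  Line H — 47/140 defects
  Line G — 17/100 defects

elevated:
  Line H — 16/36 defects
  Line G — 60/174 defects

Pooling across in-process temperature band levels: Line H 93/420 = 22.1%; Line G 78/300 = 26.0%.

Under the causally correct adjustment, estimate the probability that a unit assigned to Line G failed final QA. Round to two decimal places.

0.26

Line G is lower inside every in-process temperature band stratum but Line H is lower in aggregate. Whether to stratify depends on how in-process temperature band relates to the line.
In-process temperature band here is a post-treatment variable shaped by the line; conditioning on it would introduce bias rather than remove it. The overall comparison is the causal one.
So P(outcome | do(Line G)) is just the pooled rate for Line G: 78/300 = 0.260.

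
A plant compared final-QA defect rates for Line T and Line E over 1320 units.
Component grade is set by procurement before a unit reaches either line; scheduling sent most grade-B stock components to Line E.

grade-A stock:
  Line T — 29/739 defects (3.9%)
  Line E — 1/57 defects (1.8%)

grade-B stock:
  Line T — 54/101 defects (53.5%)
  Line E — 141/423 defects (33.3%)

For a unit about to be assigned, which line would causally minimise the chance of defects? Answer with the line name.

Line E

Within every component grade level Line E has the lower rate, yet pooled Line T does — Simpson's reversal.
Component grade differs across lines for reasons unrelated to any effect of the line itself, and it separately predicts the outcome — a classic confounder. We must compare within component grade levels.
Within each level — grade-A stock: 3.9% vs 1.8%; grade-B stock: 53.5% vs 33.3% — Line E is lower every time.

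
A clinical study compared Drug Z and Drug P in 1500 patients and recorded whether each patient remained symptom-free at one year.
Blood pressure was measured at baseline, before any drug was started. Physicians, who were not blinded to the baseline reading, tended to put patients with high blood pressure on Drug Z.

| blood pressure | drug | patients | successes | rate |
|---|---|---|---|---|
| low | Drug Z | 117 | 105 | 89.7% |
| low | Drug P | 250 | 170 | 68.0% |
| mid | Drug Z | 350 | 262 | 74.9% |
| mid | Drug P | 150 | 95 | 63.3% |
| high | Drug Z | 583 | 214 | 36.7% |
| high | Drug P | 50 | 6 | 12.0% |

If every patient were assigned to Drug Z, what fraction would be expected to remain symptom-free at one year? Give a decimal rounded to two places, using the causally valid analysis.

Since blood pressure is a pre-existing factor (not a product of the drug) and it affects the outcome on its own, it is a confounder. The stratified rates, not the pooled rate, identify the causal effect.
Standardising Drug Z to the population blood pressure mix: 0.245·105/117 + 0.333·262/350 + 0.422·214/583 = 0.624.

0.62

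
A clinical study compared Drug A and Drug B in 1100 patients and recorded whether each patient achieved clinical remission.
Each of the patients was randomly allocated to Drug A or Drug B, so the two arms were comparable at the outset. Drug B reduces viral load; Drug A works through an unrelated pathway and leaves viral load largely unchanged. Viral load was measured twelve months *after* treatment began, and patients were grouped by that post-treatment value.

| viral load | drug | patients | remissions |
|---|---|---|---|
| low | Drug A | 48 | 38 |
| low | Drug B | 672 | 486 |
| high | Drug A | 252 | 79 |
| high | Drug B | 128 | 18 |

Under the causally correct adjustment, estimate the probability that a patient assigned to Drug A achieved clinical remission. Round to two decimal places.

0.39

Within every viral load level Drug A has the higher rate, yet pooled Drug B does — Simpson's reversal.
Viral load here is a post-treatment variable shaped by the drug; conditioning on it would introduce bias rather than remove it. The overall comparison is the causal one.
So P(outcome | do(Drug A)) is just the pooled rate for Drug A: 117/300 = 0.390.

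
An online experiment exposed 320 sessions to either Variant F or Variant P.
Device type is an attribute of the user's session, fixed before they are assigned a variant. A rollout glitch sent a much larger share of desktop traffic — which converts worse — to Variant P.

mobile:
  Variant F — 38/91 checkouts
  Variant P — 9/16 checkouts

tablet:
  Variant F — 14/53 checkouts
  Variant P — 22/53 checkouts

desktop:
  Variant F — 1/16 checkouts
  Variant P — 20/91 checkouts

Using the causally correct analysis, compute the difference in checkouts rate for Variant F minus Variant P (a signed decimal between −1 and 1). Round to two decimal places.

-0.15

Within every device type level Variant P has the higher rate, yet pooled Variant F does — Simpson's reversal.
Since device type is a pre-existing factor (not a product of the variant) and it affects the outcome on its own, it is a confounder. The stratified rates, not the pooled rate, identify the causal effect.
Adjusting over the population distribution of device type: 0.334·(0.418−0.562) + 0.331·(0.264−0.415) + 0.334·(0.062−0.220) = -0.151.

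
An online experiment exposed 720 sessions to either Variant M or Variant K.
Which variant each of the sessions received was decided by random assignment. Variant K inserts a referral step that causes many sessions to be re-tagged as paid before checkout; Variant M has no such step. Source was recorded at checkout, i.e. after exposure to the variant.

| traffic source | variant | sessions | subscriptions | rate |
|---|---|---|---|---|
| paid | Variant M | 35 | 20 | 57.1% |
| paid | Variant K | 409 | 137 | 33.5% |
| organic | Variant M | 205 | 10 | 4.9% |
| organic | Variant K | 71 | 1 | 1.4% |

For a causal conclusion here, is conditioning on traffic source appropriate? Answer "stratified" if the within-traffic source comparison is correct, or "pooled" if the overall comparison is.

Stratifying would compare variants among sessions the variants themselves sorted into traffic source groups — a form of selection on an intermediate. The unconditioned pooled rates give the total causal effect.
Pooled: Variant M 12.5% vs Variant K 28.7%; Variant K is higher overall.

pooled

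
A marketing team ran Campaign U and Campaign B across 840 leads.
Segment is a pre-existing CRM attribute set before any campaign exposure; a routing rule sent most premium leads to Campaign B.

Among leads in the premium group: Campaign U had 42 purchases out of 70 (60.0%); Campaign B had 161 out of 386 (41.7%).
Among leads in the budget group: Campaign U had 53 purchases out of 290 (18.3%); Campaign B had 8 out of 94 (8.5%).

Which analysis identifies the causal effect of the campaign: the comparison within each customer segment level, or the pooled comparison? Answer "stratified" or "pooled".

stratified

Customer segment differs across campaigns for reasons unrelated to any effect of the campaign itself, and it separately predicts the outcome — a classic confounder. We must compare within customer segment levels.
Within each level — premium: 60.0% vs 41.7%; budget: 18.3% vs 8.5% — Campaign U is higher every time.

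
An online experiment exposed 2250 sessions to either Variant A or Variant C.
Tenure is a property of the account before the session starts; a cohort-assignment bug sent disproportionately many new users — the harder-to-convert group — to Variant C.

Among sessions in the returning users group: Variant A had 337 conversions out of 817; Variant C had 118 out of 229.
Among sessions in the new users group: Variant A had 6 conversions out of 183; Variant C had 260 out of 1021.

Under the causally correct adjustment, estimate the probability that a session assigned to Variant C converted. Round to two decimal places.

Within every user tenure level Variant C has the higher rate, yet pooled Variant A does — Simpson's reversal.
User tenure differs across variants for reasons unrelated to any effect of the variant itself, and it separately predicts the outcome — a classic confounder. We must compare within user tenure levels.
Standardising Variant C to the population user tenure mix: 0.465·118/229 + 0.535·260/1021 = 0.376.

0.38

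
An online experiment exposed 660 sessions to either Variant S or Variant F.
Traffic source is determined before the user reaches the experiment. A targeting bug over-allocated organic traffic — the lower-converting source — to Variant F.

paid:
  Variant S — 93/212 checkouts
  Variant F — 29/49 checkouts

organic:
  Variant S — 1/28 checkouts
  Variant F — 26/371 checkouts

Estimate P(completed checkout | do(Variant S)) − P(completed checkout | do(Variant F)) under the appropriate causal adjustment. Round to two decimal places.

-0.08

Within every traffic source level Variant F has the higher rate, yet pooled Variant S does — Simpson's reversal.
Nothing the variant does changes traffic source; the imbalance is an allocation artefact. With traffic source also predicting the outcome, the pooled figure is confounded, and the within-stratum comparison is the causal one.
Adjusting over the population distribution of traffic source: 0.395·(0.439−0.592) + 0.605·(0.036−0.070) = -0.081.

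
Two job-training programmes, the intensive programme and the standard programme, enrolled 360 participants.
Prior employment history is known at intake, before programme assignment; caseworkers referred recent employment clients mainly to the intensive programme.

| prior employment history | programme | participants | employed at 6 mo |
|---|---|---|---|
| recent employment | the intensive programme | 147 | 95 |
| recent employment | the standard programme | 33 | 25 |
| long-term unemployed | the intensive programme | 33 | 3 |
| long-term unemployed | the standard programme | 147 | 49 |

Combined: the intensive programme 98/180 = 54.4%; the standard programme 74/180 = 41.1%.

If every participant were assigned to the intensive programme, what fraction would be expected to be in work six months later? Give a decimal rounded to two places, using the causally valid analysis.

0.37

Prior employment history satisfies the back-door criterion: it is not a descendant of the programme, and it blocks the spurious path from programme to outcome. Adjusting for it (i.e., using the within-prior employment history rates) gives the causal effect.
Standardising the intensive programme to the population prior employment history mix: 0.500·95/147 + 0.500·3/33 = 0.369.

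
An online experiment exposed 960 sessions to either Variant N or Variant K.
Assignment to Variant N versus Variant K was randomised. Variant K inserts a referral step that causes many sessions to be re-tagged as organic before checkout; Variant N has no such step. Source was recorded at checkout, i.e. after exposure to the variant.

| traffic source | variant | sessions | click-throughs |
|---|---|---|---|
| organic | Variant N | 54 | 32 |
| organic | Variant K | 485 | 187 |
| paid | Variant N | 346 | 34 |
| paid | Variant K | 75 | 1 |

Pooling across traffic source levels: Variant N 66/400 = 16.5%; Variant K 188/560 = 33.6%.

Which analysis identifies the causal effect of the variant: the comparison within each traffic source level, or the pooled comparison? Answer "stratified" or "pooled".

pooled

The stratified and pooled comparisons disagree (Variant N wins within each traffic source; Variant K wins overall), so the answer turns on the causal role of traffic source.
Traffic source is recorded after the variant and is itself shifted by it — it sits on the causal path from variant to outcome. Conditioning on a mediator would strip out part of the effect we want; the pooled comparison gives the total causal effect.
Pooled: Variant N 16.5% vs Variant K 33.6%; Variant K is higher overall.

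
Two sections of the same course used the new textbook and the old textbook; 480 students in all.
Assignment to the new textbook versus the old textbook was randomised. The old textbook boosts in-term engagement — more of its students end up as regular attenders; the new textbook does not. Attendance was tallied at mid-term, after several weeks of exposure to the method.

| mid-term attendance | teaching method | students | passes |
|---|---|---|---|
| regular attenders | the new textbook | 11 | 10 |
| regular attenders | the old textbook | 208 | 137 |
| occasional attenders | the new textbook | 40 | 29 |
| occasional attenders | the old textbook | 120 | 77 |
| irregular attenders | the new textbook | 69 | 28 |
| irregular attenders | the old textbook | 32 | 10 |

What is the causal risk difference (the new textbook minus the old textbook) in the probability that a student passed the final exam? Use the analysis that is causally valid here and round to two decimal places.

Within every mid-term attendance level the new textbook has the higher rate, yet pooled the old textbook does — Simpson's reversal.
Mid-term attendance lies on the pathway teaching method → mid-term attendance → outcome, so adjusting for it blocks the indirect effect. For the total causal effect of teaching method, use the unadjusted pooled rates.
The causal difference is the pooled difference: 0.558 − 0.622 = -0.064.

-0.06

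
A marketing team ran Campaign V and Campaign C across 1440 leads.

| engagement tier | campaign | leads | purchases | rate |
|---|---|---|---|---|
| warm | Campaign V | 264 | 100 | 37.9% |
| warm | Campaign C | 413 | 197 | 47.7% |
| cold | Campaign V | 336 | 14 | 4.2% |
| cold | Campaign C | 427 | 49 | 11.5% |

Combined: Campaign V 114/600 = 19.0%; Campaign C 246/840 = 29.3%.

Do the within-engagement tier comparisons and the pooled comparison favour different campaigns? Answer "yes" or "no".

no

Within each engagement tier level (warm 37.9% vs 47.7%; cold 4.2% vs 11.5%), Campaign C has the higher rate every time. Pooled: 19.0% vs 29.3% — Campaign C has the higher rate overall. They agree.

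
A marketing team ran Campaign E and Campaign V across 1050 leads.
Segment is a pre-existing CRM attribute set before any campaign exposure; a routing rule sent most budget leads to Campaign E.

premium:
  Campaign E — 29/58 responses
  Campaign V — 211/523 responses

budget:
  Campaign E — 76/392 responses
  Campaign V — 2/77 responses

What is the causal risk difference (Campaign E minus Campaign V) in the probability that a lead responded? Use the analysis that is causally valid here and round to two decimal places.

Nothing the campaign does changes customer segment; the imbalance is an allocation artefact. With customer segment also predicting the outcome, the pooled figure is confounded, and the within-stratum comparison is the causal one.
Adjusting over the population distribution of customer segment: 0.553·(0.500−0.403) + 0.447·(0.194−0.026) = +0.128.

+0.13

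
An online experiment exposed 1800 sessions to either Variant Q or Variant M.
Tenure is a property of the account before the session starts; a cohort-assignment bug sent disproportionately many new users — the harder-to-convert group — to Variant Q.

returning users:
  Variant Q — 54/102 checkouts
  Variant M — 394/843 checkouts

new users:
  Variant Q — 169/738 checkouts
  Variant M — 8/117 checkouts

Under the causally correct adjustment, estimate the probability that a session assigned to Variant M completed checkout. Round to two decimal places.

0.28

Since user tenure is a pre-existing factor (not a product of the variant) and it affects the outcome on its own, it is a confounder. The stratified rates, not the pooled rate, identify the causal effect.
Standardising Variant M to the population user tenure mix: 0.525·394/843 + 0.475·8/117 = 0.278.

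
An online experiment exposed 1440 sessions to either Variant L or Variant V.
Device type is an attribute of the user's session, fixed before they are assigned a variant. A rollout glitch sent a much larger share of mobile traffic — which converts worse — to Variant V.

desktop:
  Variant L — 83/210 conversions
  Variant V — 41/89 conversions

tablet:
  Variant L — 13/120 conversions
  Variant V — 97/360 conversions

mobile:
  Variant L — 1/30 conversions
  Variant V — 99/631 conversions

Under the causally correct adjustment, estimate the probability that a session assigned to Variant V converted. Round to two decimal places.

0.26

Device type satisfies the back-door criterion: it is not a descendant of the variant, and it blocks the spurious path from variant to outcome. Adjusting for it (i.e., using the within-device type rates) gives the causal effect.
Standardising Variant V to the population device type mix: 0.208·41/89 + 0.333·97/360 + 0.459·99/631 = 0.257.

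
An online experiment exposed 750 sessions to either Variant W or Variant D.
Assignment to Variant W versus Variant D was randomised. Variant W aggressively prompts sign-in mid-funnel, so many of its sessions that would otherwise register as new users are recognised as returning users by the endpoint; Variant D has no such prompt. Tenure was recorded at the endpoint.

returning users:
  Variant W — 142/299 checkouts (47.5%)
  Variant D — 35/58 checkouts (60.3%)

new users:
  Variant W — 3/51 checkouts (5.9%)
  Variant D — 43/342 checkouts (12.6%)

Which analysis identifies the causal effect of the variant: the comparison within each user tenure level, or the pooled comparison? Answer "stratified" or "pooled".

pooled

Within every user tenure level Variant D has the higher rate, yet pooled Variant W does — Simpson's reversal.
User tenure lies on the pathway variant → user tenure → outcome, so adjusting for it blocks the indirect effect. For the total causal effect of variant, use the unadjusted pooled rates.
Pooled: Variant W 41.4% vs Variant D 19.5%; Variant W is higher overall.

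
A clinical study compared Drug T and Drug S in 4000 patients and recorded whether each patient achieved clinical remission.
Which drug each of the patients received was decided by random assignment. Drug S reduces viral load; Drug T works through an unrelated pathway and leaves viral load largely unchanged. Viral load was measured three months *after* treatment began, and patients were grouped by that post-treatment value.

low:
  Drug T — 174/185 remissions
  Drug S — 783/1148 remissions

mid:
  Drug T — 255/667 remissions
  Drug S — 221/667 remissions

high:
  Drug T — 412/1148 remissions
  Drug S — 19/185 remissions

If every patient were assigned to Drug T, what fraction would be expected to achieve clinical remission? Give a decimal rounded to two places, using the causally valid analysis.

Drug T is higher inside every viral load stratum but Drug S is higher in aggregate. Whether to stratify depends on how viral load relates to the drug.
Stratifying would compare drugs among patients the drugs themselves sorted into viral load groups — a form of selection on an intermediate. The unconditioned pooled rates give the total causal effect.
So P(outcome | do(Drug T)) is just the pooled rate for Drug T: 841/2000 = 0.420.

0.42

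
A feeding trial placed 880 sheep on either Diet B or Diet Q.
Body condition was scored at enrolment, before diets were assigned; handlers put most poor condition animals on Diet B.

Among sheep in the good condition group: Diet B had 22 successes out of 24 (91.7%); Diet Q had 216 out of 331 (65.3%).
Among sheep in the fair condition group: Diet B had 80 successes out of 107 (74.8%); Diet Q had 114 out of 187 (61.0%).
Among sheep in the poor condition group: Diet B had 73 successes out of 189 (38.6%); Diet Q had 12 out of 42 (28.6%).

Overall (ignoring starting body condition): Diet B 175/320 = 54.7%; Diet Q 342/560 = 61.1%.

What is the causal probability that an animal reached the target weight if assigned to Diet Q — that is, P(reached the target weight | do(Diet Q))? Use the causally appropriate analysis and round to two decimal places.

0.54

The stratified and pooled comparisons disagree (Diet B wins within each starting body condition; Diet Q wins overall), so the answer turns on the causal role of starting body condition.
Starting body condition differs across diets for reasons unrelated to any effect of the diet itself, and it separately predicts the outcome — a classic confounder. We must compare within starting body condition levels.
Standardising Diet Q to the population starting body condition mix: 0.403·216/331 + 0.334·114/187 + 0.263·12/42 = 0.542.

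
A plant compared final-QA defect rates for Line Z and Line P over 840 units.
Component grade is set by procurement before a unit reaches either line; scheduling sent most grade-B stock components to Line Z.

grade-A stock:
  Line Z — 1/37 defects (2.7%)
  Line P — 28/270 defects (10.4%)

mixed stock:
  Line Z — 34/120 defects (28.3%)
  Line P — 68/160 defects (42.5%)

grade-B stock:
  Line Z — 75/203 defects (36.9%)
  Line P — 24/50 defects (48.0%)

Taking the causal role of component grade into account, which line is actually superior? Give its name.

Component grade differs across lines for reasons unrelated to any effect of the line itself, and it separately predicts the outcome — a classic confounder. We must compare within component grade levels.
Within each level — grade-A stock: 2.7% vs 10.4%; mixed stock: 28.3% vs 42.5%; grade-B stock: 36.9% vs 48.0% — Line Z is lower every time.

Line Z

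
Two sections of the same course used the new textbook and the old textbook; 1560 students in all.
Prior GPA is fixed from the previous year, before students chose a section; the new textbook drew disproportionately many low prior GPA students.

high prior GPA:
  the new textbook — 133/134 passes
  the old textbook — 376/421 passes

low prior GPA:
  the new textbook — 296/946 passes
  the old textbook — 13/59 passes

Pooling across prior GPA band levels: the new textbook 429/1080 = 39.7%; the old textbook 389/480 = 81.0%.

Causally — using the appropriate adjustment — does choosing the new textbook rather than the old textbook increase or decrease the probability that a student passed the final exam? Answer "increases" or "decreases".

increases

the new textbook is higher inside every prior GPA band stratum but the old textbook is higher in aggregate. Whether to stratify depends on how prior GPA band relates to the teaching method.
Since prior GPA band is a pre-existing factor (not a product of the teaching method) and it affects the outcome on its own, it is a confounder. The stratified rates, not the pooled rate, identify the causal effect.
Within each level — high prior GPA: 99.3% vs 89.3%; low prior GPA: 31.3% vs 22.0% — the new textbook is higher every time.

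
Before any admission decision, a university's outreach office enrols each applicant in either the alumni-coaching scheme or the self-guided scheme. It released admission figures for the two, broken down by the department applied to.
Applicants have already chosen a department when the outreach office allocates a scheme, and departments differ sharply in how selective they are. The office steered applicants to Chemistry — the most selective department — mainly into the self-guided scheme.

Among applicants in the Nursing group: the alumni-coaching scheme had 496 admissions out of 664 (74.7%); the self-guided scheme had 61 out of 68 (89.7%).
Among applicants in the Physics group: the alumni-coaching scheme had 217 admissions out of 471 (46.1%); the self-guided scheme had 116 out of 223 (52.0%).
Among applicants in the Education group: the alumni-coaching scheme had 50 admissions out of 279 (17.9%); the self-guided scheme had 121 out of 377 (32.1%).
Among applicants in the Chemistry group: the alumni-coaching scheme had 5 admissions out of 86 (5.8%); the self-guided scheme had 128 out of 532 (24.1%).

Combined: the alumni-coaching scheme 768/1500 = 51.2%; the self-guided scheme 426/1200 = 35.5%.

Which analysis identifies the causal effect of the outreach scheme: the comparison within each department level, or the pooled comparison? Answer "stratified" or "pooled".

Within every department level the self-guided scheme has the higher rate, yet pooled the alumni-coaching scheme does — Simpson's reversal.
Department is set before the outreach scheme has any effect — it is not caused by the outreach scheme — and it independently drives the outcome. That makes it a confounder, so the causal comparison is within department levels.
Within each level — Nursing: 74.7% vs 89.7%; Physics: 46.1% vs 52.0%; Education: 17.9% vs 32.1%; Chemistry: 5.8% vs 24.1% — the self-guided scheme is higher every time.

stratified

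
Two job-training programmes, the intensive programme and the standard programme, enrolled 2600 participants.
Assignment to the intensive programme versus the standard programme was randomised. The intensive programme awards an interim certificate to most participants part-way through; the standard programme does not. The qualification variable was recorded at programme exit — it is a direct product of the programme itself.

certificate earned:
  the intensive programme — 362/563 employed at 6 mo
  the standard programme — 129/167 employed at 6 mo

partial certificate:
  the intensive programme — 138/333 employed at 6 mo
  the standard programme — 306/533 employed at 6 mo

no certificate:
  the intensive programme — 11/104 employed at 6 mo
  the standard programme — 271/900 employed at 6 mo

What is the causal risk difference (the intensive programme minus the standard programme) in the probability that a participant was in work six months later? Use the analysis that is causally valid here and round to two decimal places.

+0.07

Qualification attained during the programme is recorded after the programme and is itself shifted by it — it sits on the causal path from programme to outcome. Conditioning on a mediator would strip out part of the effect we want; the pooled comparison gives the total causal effect.
The causal difference is the pooled difference: 0.511 − 0.441 = +0.070.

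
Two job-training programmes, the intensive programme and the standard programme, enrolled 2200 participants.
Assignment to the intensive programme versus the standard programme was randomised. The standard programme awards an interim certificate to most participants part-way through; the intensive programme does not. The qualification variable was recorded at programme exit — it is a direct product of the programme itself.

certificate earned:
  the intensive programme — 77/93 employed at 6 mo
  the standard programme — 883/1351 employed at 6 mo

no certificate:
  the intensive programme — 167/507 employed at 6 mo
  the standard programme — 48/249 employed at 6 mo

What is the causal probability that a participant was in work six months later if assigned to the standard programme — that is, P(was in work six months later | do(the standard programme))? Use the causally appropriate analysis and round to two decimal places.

The qualification attained during the programme-specific comparison favours the intensive programme throughout, but the pooled figures favour the standard programme. The question is whether to condition on qualification attained during the programme.
Qualification attained during the programme is downstream of the programme. One should not condition on a consequence of treatment, so the overall rates are the right comparison.
So P(outcome | do(the standard programme)) is just the pooled rate for the standard programme: 931/1600 = 0.582.

0.58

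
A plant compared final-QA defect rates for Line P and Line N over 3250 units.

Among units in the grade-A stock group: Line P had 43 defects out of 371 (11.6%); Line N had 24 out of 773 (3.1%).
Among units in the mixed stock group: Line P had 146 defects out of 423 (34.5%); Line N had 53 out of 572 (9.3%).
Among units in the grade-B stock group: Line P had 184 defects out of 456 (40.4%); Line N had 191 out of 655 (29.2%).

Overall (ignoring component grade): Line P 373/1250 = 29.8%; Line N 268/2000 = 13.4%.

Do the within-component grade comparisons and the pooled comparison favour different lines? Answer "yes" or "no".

no

Within each component grade level (grade-A stock 11.6% vs 3.1%; mixed stock 34.5% vs 9.3%; grade-B stock 40.4% vs 29.2%), Line N has the lower rate every time. Pooled: 29.8% vs 13.4% — Line N has the lower rate overall. They agree.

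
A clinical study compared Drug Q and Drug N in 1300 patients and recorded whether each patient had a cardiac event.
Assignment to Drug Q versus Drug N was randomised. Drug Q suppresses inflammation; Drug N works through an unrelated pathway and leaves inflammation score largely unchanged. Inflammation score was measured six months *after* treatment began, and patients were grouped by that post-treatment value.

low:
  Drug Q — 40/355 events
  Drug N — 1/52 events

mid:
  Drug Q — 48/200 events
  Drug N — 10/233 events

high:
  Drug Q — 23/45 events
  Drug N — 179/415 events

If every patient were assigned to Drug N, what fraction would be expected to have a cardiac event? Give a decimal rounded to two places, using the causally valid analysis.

0.27

Inflammation score lies on the pathway drug → inflammation score → outcome, so adjusting for it blocks the indirect effect. For the total causal effect of drug, use the unadjusted pooled rates.
So P(outcome | do(Drug N)) is just the pooled rate for Drug N: 190/700 = 0.271.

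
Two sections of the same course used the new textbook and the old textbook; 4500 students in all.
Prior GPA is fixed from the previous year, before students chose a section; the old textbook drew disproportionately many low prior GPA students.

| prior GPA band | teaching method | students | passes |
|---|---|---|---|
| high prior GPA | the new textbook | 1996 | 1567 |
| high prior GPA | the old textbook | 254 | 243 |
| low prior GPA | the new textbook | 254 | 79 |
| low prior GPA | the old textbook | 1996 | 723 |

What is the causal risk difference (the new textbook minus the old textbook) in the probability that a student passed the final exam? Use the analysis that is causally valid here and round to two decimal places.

The prior GPA band-specific comparison favours the old textbook throughout, but the pooled figures favour the new textbook. The question is whether to condition on prior GPA band.
Nothing the teaching method does changes prior GPA band; the imbalance is an allocation artefact. With prior GPA band also predicting the outcome, the pooled figure is confounded, and the within-stratum comparison is the causal one.
Adjusting over the population distribution of prior GPA band: 0.500·(0.785−0.957) + 0.500·(0.311−0.362) = -0.111.

-0.11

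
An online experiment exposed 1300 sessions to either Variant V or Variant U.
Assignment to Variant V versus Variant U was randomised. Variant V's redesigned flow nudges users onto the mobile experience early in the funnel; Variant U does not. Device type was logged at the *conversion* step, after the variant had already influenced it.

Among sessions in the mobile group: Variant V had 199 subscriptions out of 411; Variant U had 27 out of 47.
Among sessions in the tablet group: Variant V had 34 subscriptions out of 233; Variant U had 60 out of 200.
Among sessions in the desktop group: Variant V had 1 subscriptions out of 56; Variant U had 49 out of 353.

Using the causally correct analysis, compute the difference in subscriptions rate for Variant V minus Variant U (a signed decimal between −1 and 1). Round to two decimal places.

+0.11

The stratified and pooled comparisons disagree (Variant U wins within each device type; Variant V wins overall), so the answer turns on the causal role of device type.
Stratifying would compare variants among sessions the variants themselves sorted into device type groups — a form of selection on an intermediate. The unconditioned pooled rates give the total causal effect.
The causal difference is the pooled difference: 0.334 − 0.227 = +0.108.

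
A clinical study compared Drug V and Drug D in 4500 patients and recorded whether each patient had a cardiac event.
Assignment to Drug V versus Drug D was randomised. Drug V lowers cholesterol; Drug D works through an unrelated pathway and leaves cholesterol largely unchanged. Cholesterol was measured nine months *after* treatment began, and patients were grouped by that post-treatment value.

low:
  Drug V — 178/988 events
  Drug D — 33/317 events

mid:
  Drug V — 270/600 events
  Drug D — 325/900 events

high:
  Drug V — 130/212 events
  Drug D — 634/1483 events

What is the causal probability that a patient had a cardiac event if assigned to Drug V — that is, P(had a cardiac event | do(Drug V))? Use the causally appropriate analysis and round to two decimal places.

The stratified and pooled comparisons disagree (Drug D wins within each cholesterol; Drug V wins overall), so the answer turns on the causal role of cholesterol.
Because the drug influences cholesterol, cholesterol is a post-treatment mediator, not a confounder. Stratifying on it would bias the estimate; the causal effect is the crude pooled difference.
So P(outcome | do(Drug V)) is just the pooled rate for Drug V: 578/1800 = 0.321.

0.32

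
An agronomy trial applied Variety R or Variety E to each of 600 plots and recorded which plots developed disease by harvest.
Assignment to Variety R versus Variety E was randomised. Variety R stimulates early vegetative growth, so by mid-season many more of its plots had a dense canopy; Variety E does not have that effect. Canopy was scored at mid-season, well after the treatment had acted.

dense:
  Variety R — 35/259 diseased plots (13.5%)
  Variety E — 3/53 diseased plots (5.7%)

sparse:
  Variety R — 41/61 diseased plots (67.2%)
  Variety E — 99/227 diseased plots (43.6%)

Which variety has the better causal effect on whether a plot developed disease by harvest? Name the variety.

Variety R

The distribution of mid-season canopy is itself part of what the variety does — it is an intermediate outcome. Holding it fixed would remove that part of the effect; the total effect is the pooled difference.
Pooled: Variety R 23.8% vs Variety E 36.4%; Variety R is lower overall.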